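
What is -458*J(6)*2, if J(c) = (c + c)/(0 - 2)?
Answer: 5496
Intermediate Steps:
J(c) = -c (J(c) = (2*c)/(-2) = (2*c)*(-½) = -c)
-458*J(6)*2 = -458*(-1*6)*2 = -(-2748)*2 = -458*(-12) = 5496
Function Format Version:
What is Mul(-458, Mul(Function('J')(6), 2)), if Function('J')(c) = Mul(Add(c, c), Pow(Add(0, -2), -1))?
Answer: 5496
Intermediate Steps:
Function('J')(c) = Mul(-1, c) (Function('J')(c) = Mul(Mul(2, c), Pow(-2, -1)) = Mul(Mul(2, c), Rational(-1, 2)) = Mul(-1, c))
Mul(-458, Mul(Function('J')(6), 2)) = Mul(-458, Mul(Mul(-1, 6), 2)) = Mul(-458, Mul(-6, 2)) = Mul(-458, -12) = 5496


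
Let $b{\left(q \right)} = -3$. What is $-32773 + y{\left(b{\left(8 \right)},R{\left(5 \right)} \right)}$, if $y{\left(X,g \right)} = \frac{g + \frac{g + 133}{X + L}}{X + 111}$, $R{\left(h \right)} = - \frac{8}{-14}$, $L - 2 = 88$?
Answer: $- \frac{2155544473}{65772} \approx -32773.0$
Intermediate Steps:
$L = 90$ ($L = 2 + 88 = 90$)
$R{\left(h \right)} = \frac{4}{7}$ ($R{\left(h \right)} = \left(-8\right) \left(- \frac{1}{14}\right) = \frac{4}{7}$)
$y{\left(X,g \right)} = \frac{g + \frac{133 + g}{90 + X}}{111 + X}$ ($y{\left(X,g \right)} = \frac{g + \frac{g + 133}{X + 90}}{X + 111} = \frac{g + \frac{133 + g}{90 + X}}{111 + X}$)
$-32773 + y{\left(b{\left(8 \right)},R{\left(5 \right)} \right)} = -32773 + \frac{133 + 91 \cdot \frac{4}{7} - \frac{12}{7}}{9990 + \left(-3\right)^{2} + 201 \left(-3\right)} = -32773 + \frac{133 + 52 - \frac{12}{7}}{9990 + 9 - 603} = -32773 + \frac{1}{9396} \cdot \frac{1283}{7} = -32773 + \frac{1283}{65772} = - \frac{2155544473}{65772}$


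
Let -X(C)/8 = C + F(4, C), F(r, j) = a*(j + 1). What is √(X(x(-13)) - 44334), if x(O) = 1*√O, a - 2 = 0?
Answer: √(-44350 - 24*I*√13) ≈ 0.205 - 210.59*I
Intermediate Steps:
a = 2 (a = 2 + 0 = 2)
F(r, j) = 2 + 2*j (F(r, j) = 2*(j + 1) = 2*(1 + j) = 2 + 2*j)
x(O) = √O
X(C) = -16 - 24*C (X(C) = -8*(C + (2 + 2*C)) = -8*(2 + 3*C) = -16 - 24*C)
√(X(x(-13)) - 44334) = √((-16 - 24*I*√13) - 44334) = √(-44350 - 24*I*√13)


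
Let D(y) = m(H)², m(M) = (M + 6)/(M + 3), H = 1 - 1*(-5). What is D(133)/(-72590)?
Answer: -8/326655 ≈ -2.4491e-5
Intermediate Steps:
H = 6 (H = 1 + 5 = 6)
m(M) = (6 + M)/(3 + M)
D(y) = 16/9 (D(y) = ((6 + 6)/(3 + 6))² = (12/9)² = ((⅑)*12)² = (4/3)² = 16/9)
D(133)/(-72590) = (16/9)/(-72590) = (16/9)*(-1/72590) = -8/326655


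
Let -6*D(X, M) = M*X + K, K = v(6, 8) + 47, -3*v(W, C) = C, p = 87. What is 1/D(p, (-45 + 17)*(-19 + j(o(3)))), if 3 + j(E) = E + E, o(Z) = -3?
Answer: -18/204757 ≈ -8.7909e-5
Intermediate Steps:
v(W, C) = -C/3
j(E) = -3 + 2*E (j(E) = -3 + (E + E) = -3 + 2*E)
K = 133/3 (K = -1/3*8 + 47 = -8/3 + 47 = 133/3 ≈ 44.333)
D(X, M) = -133/18 - M*X/6 (D(X, M) = -(M*X + 133/3)/6 = -(133/3 + M*X)/6 = -133/18 - M*X/6)
1/D(p, (-45 + 17)*(-19 + j(o(3)))) = 1/(-133/18 - 1/6*(-45 + 17)*(-19 + (-3 + 2*(-3)))*87) = 1/(-133/18 - 1/6*(-28*(-19 + (-3 - 6)))*87) = 1/(-133/18 - 1/6*(-28*(-19 - 9))*87) = 1/(-133/18 - 1/6*(-28*(-28))*87) = 1/(-133/18 - 1/6*784*87) = 1/(-133/18 - 11368) = 1/(-204757/18) = -18/204757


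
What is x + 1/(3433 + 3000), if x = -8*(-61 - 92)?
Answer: 7873993/6433 ≈ 1224.0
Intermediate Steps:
x = 1224 (x = -8*(-153) = 1224)
x + 1/(3433 + 3000) = 1224 + 1/(3433 + 3000) = 1224 + 1/6433 = 7873993/6433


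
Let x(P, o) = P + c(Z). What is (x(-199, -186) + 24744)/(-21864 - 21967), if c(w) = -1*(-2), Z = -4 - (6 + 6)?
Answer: -24547/43831 ≈ -0.56004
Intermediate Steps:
Z = -16 (Z = -4 - 1*12 = -4 - 12 = -16)
c(w) = 2
x(P, o) = 2 + P (x(P, o) = P + 2 = 2 + P)
(x(-199, -186) + 24744)/(-21864 - 21967) = ((2 - 199) + 24744)/(-21864 - 21967) = (-197 + 24744)/(-43831) = 24547*(-1/43831) = -24547/43831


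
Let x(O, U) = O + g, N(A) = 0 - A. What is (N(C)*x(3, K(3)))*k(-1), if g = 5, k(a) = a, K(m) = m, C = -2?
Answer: -16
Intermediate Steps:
N(A) = -A
x(O, U) = 5 + O (x(O, U) = O + 5 = 5 + O)
(N(C)*x(3, K(3)))*k(-1) = ((-1*(-2))*(5 + 3))*(-1) = (2*8)*(-1) = 16*(-1) = -16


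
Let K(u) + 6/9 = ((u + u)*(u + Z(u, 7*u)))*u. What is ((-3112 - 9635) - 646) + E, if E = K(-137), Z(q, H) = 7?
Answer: -14680001/3 ≈ -4.8933e+6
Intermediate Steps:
K(u) = -⅔ + 2*u²*(7 + u) (K(u) = -⅔ + ((u + u)*(u + 7))*u = -⅔ + ((2*u)*(7 + u))*u = -⅔ + (2*u*(7 + u))*u = -⅔ + 2*u²*(7 + u))
E = -14639822/3 (E = -⅔ + 2*(-137)³ + 14*(-137)² = -⅔ + 2*(-2571353) + 14*18769 = -⅔ - 5142706 + 262766 = -14639822/3 ≈ -4.8799e+6)
((-3112 - 9635) - 646) + E = ((-3112 - 9635) - 646) - 14639822/3 = (-12747 - 646) - 14639822/3 = -13393 - 14639822/3 = -14680001/3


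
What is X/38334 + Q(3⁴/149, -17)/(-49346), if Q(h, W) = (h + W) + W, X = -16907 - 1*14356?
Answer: -19139316726/23487733753 ≈ -0.81486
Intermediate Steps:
X = -31263 (X = -16907 - 14356 = -31263)
Q(h, W) = h + 2*W (Q(h, W) = (W + h) + W = h + 2*W)
X/38334 + Q(3⁴/149, -17)/(-49346) = -31263/38334 + (3⁴/149 + 2*(-17))/(-49346) = -31263*1/38334 + (81*(1/149) - 34)*(-1/49346) = -10421/12778 + (81/149 - 34)*(-1/49346) = -10421/12778 - 4985/149*(-1/49346) = -10421/12778 + 4985/7352554 = -19139316726/23487733753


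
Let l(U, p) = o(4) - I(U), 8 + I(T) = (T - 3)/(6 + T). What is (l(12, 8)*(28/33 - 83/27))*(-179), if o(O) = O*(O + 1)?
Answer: 591595/54 ≈ 10955.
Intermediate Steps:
o(O) = O*(1 + O)
I(T) = -8 + (-3 + T)/(6 + T) (I(T) = -8 + (T - 3)/(6 + T) = -8 + (-3 + T)/(6 + T))
l(U, p) = 20 - (-51 - 7*U)/(6 + U) (l(U, p) = 4*(1 + 4) - (-51 - 7*U)/(6 + U) = 4*5 - (-51 - 7*U)/(6 + U) = 20 - (-51 - 7*U)/(6 + U))
(l(12, 8)*(28/33 - 83/27))*(-179) = ((9*(19 + 3*12)/(6 + 12))*(28/33 - 83/27))*(-179) = ((9*(19 + 36)/18)*(28*(1/33) - 83*1/27))*(-179) = ((9*(1/18)*55)*(28/33 - 83/27))*(-179) = ((55/2)*(-661/297))*(-179) = -3305/54*(-179) = 591595/54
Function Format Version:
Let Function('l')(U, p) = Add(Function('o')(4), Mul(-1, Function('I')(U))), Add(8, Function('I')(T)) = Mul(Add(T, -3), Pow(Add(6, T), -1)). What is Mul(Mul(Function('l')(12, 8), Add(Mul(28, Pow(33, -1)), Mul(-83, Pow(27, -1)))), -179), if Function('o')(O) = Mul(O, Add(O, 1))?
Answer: Rational(591595, 54) ≈ 10955.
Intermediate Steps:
Function('o')(O) = Mul(O, Add(1, O))
Function('I')(T) = Add(-8, Mul(Pow(Add(6, T), -1), Add(-3, T))) (Function('I')(T) = Add(-8, Mul(Add(T, -3), Pow(Add(6, T), -1))) = Add(-8, Mul(Add(-3, T), Pow(Add(6, T), -1))) = Add(-8, Mul(Pow(Add(6, T), -1), Add(-3, T))))
Function('l')(U, p) = Add(20, Mul(-1, Pow(Add(6, U), -1), Add(-51, Mul(-7, U)))) (Function('l')(U, p) = Add(Mul(4, Add(1, 4)), Mul(-1, Mul(Pow(Add(6, U), -1), Add(-51, Mul(-7, U))))) = Add(Mul(4, 5), Mul(-1, Pow(Add(6, U), -1), Add(-51, Mul(-7, U)))) = Add(20, Mul(-1, Pow(Add(6, U), -1), Add(-51, Mul(-7, U)))))
Mul(Mul(Function('l')(12, 8), Add(Mul(28, Pow(33, -1)), Mul(-83, Pow(27, -1)))), -179) = Mul(Mul(Mul(9, Pow(Add(6, 12), -1), Add(19, Mul(3, 12))), Add(Mul(28, Pow(33, -1)), Mul(-83, Pow(27, -1)))), -179) = Mul(Mul(Mul(9, Pow(18, -1), Add(19, 36)), Add(Mul(28, Rational(1, 33)), Mul(-83, Rational(1, 27)))), -179) = Mul(Mul(Mul(9, Rational(1, 18), 55), Add(Rational(28, 33), Rational(-83, 27))), -179) = Mul(Mul(Rational(55, 2), Rational(-661, 297)), -179) = Mul(Rational(-3305, 54), -179) = Rational(591595, 54)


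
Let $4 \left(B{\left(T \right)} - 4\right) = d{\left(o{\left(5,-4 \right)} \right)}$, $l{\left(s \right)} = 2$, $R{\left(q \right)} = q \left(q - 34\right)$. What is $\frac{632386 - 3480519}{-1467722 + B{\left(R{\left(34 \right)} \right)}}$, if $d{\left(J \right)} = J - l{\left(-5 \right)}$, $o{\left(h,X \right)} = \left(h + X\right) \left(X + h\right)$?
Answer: $\frac{11392532}{5870873} \approx 1.9405$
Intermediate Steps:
$R{\left(q \right)} = q \left(-34 + q\right)$
$o{\left(h,X \right)} = \left(X + h\right)^{2}$ ($o{\left(h,X \right)} = \left(X + h\right) \left(X + h\right) = \left(X + h\right)^{2}$)
$d{\left(J \right)} = -2 + J$ ($d{\left(J \right)} = J - 2 = -2 + J$)
$B{\left(T \right)} = \frac{15}{4}$ ($B{\left(T \right)} = 4 + \frac{-2 + \left(-4 + 5\right)^{2}}{4} = 4 + \frac{-2 + 1^{2}}{4} = 4 + \frac{-2 + 1}{4} = 4 + \frac{1}{4} \left(-1\right) = 4 - \frac{1}{4} = \frac{15}{4}$)
$\frac{632386 - 3480519}{-1467722 + B{\left(R{\left(34 \right)} \right)}} = \frac{632386 - 3480519}{-1467722 + \frac{15}{4}} = - \frac{2848133}{- \frac{5870873}{4}} = \left(-2848133\right) \left(- \frac{4}{5870873}\right) = \frac{11392532}{5870873}$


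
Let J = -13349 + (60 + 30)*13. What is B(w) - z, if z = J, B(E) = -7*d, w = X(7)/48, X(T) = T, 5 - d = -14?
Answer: 12046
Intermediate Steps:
d = 19 (d = 5 - 1*(-14) = 5 + 14 = 19)
w = 7/48 ≈ 0.14583
J = -12179 (J = -13349 + 90*13 = -13349 + 1170 = -12179)
B(E) = -133 (B(E) = -7*19 = -133)
z = -12179
B(w) - z = -133 - 1*(-12179) = -133 + 12179 = 12046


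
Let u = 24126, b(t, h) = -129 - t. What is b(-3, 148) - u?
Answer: -24252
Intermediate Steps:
b(-3, 148) - u = (-129 - 1*(-3)) - 1*24126 = (-129 + 3) - 24126 = -126 - 24126 = -24252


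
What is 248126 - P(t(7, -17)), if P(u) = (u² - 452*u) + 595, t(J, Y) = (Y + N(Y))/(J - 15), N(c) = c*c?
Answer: 231007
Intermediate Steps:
N(c) = c²
t(J, Y) = (Y + Y²)/(-15 + J) (t(J, Y) = (Y + Y²)/(J - 15) = (Y + Y²)/(-15 + J))
P(u) = 595 + u² - 452*u
248126 - P(t(7, -17)) = 248126 - (595 + (-17*(1 - 17)/(-15 + 7))² - (-7684)*(1 - 17)/(-15 + 7)) = 248126 - (595 + (-17*(-16)/(-8))² - (-7684)*(-16)/(-8)) = 248126 - (595 + (-17*(-⅛)*(-16))² - (-7684)*(-1)*(-16)/8) = 248126 - (595 + (-34)² - 452*(-34)) = 248126 - (595 + 1156 + 15368) = 248126 - 1*17119 = 248126 - 17119 = 231007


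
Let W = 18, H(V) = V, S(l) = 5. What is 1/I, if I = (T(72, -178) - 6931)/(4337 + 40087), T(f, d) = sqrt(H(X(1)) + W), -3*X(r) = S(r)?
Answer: -461854116/72058117 - 155484*sqrt(3)/72058117 ≈ -6.4132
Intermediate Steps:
X(r) = -5/3 (X(r) = -1/3*5 = -5/3)
T(f, d) = 7*sqrt(3)/3 (T(f, d) = sqrt(-5/3 + 18) = sqrt(49/3) = 7*sqrt(3)/3)
I = -6931/44424 + 7*sqrt(3)/133272 (I = (7*sqrt(3)/3 - 6931)/(4337 + 40087) = (-6931 + 7*sqrt(3)/3)/44424 = (-6931 + 7*sqrt(3)/3)*(1/44424) = -6931/44424 + 7*sqrt(3)/133272 ≈ -0.15593)
1/I = 1/(-6931/44424 + 7*sqrt(3)/133272)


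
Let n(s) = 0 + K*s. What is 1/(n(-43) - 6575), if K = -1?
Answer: -1/6532 ≈ -0.00015309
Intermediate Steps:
n(s) = -s (n(s) = 0 - s = -s)
1/(n(-43) - 6575) = 1/(-1*(-43) - 6575) = 1/(43 - 6575) = 1/(-6532) = -1/6532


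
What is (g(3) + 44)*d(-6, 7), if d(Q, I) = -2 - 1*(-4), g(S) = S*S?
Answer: 106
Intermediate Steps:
g(S) = S²
d(Q, I) = 2 (d(Q, I) = -2 + 4 = 2)
(g(3) + 44)*d(-6, 7) = (3² + 44)*2 = (9 + 44)*2 = 53*2 = 106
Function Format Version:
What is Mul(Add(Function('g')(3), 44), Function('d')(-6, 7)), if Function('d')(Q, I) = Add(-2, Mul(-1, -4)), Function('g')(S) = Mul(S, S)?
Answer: 106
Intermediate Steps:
Function('g')(S) = Pow(S, 2)
Function('d')(Q, I) = 2 (Function('d')(Q, I) = Add(-2, 4) = 2)
Mul(Add(Function('g')(3), 44), Function('d')(-6, 7)) = Mul(Add(Pow(3, 2), 44), 2) = Mul(Add(9, 44), 2) = Mul(53, 2) = 106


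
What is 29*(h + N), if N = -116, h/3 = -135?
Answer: -15109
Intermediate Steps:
h = -405 (h = 3*(-135) = -405)
29*(h + N) = 29*(-405 - 116) = 29*(-521) = -15109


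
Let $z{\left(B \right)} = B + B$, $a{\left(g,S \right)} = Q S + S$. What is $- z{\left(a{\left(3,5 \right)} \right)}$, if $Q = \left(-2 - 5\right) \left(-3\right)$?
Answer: $-220$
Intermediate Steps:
$Q = 21$ ($Q = \left(-7\right) \left(-3\right) = 21$)
$a{\left(g,S \right)} = 22 S$ ($a{\left(g,S \right)} = 21 S + S = 22 S$)
$z{\left(B \right)} = 2 B$
$- z{\left(a{\left(3,5 \right)} \right)} = - 2 \cdot 22 \cdot 5 = - 2 \cdot 110 = \left(-1\right) 220 = -220$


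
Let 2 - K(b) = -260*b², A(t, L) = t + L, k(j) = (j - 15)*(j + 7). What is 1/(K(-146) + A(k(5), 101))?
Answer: 1/5542143 ≈ 1.8044e-7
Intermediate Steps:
k(j) = (-15 + j)*(7 + j)
A(t, L) = L + t
K(b) = 2 + 260*b² (K(b) = 2 - (-260)*b² = 2 + 260*b²)
1/(K(-146) + A(k(5), 101)) = 1/((2 + 260*(-146)²) + (101 + (-105 + 5² - 8*5))) = 1/((2 + 260*21316) + (101 + (-105 + 25 - 40))) = 1/((2 + 5542160) + (101 - 120)) = 1/(5542162 - 19) = 1/5542143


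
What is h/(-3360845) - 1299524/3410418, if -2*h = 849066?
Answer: -1459831876493/5730943141605 ≈ -0.25473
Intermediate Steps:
h = -424533 (h = -½*849066 = -424533)
h/(-3360845) - 1299524/3410418 = -424533/(-3360845) - 1299524/3410418 = -424533*(-1/3360845) - 1299524*1/3410418 = 424533/3360845 - 649762/1705209 = -1459831876493/5730943141605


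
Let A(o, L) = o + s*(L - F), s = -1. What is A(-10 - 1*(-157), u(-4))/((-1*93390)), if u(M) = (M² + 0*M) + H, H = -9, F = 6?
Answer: -73/46695 ≈ -0.0015633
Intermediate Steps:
u(M) = -9 + M² (u(M) = (M² + 0*M) - 9 = (M² + 0) - 9 = M² - 9 = -9 + M²)
A(o, L) = 6 + o - L (A(o, L) = o - (L - 1*6) = o - (L - 6) = o - (-6 + L) = o + (6 - L) = 6 + o - L)
A(-10 - 1*(-157), u(-4))/((-1*93390)) = (6 + (-10 - 1*(-157)) - (-9 + (-4)²))/((-1*93390)) = (6 + (-10 + 157) - (-9 + 16))/(-93390) = (6 + 147 - 1*7)*(-1/93390) = (6 + 147 - 7)*(-1/93390) = 146*(-1/93390) = -73/46695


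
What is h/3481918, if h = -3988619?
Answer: -3988619/3481918 ≈ -1.1455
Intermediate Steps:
h/3481918 = -3988619/3481918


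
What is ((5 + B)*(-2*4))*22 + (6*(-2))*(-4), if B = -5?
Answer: 48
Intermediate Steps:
((5 + B)*(-2*4))*22 + (6*(-2))*(-4) = ((5 - 5)*(-2*4))*22 + (6*(-2))*(-4) = (0*(-8))*22 - 12*(-4) = 0*22 + 48 = 0 + 48 = 48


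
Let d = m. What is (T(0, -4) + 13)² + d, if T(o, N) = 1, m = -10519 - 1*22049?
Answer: -32372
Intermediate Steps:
m = -32568 (m = -10519 - 22049 = -32568)
d = -32568
(T(0, -4) + 13)² + d = (1 + 13)² - 32568 = 14² - 32568 = 196 - 32568 = -32372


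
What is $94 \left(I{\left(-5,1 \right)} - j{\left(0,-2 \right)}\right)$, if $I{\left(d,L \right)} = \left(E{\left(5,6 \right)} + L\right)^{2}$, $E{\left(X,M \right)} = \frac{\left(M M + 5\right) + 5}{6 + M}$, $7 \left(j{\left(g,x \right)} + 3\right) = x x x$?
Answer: $\frac{325757}{126} \approx 2585.4$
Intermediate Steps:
$j{\left(g,x \right)} = -3 + \frac{x^{3}}{7}$ ($j{\left(g,x \right)} = -3 + \frac{x x x}{7} = -3 + \frac{x^{2} x}{7} = -3 + \frac{x^{3}}{7}$)
$E{\left(X,M \right)} = \frac{10 + M^{2}}{6 + M}$ ($E{\left(X,M \right)} = \frac{\left(M^{2} + 5\right) + 5}{6 + M} = \frac{\left(5 + M^{2}\right) + 5}{6 + M} = \frac{10 + M^{2}}{6 + M}$)
$I{\left(d,L \right)} = \left(\frac{23}{6} + L\right)^{2}$ ($I{\left(d,L \right)} = \left(\frac{10 + 6^{2}}{6 + 6} + L\right)^{2} = \left(\frac{10 + 36}{12} + L\right)^{2} = \left(\frac{1}{12} \cdot 46 + L\right)^{2} = \left(\frac{23}{6} + L\right)^{2}$)
$94 \left(I{\left(-5,1 \right)} - j{\left(0,-2 \right)}\right) = 94 \left(\frac{\left(23 + 6 \cdot 1\right)^{2}}{36} - \left(-3 + \frac{\left(-2\right)^{3}}{7}\right)\right) = 94 \left(\frac{\left(23 + 6\right)^{2}}{36} - \left(-3 + \frac{1}{7} \left(-8\right)\right)\right) = 94 \left(\frac{29^{2}}{36} - \left(-3 - \frac{8}{7}\right)\right) = 94 \left(\frac{1}{36} \cdot 841 - - \frac{29}{7}\right) = 94 \left(\frac{841}{36} + \frac{29}{7}\right) = 94 \cdot \frac{6931}{252} = \frac{325757}{126}$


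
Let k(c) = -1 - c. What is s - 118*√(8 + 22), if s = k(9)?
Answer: -10 - 118*√30 ≈ -656.31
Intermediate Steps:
s = -10 (s = -1 - 1*9 = -1 - 9 = -10)
s - 118*√(8 + 22) = -10 - 118*√(8 + 22) = -10 - 118*√30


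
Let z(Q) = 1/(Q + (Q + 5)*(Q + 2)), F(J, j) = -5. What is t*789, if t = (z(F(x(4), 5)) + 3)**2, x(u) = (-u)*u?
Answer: 154644/25 ≈ 6185.8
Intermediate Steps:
x(u) = -u**2
z(Q) = 1/(Q + (2 + Q)*(5 + Q)) (z(Q) = 1/(Q + (5 + Q)*(2 + Q)) = 1/(Q + (2 + Q)*(5 + Q)))
t = 196/25 (t = (1/(10 + (-5)**2 + 8*(-5)) + 3)**2 = (1/(10 + 25 - 40) + 3)**2 = (1/(-5) + 3)**2 = (-1/5 + 3)**2 = (14/5)**2 = 196/25 ≈ 7.8400)
t*789 = (196/25)*789 = 154644/25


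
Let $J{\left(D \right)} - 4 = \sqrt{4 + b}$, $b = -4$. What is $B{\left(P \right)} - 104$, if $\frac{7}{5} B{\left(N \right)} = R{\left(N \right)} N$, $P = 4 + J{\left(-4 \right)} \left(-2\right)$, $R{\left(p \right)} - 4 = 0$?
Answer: $- \frac{808}{7} \approx -115.43$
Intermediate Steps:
$J{\left(D \right)} = 4$ ($J{\left(D \right)} = 4 + \sqrt{4 - 4} = 4 + \sqrt{0} = 4 + 0 = 4$)
$R{\left(p \right)} = 4$ ($R{\left(p \right)} = 4 + 0 = 4$)
$P = -4$ ($P = 4 + 4 \left(-2\right) = 4 - 8 = -4$)
$B{\left(N \right)} = \frac{20 N}{7}$ ($B{\left(N \right)} = \frac{5 \cdot 4 N}{7} = \frac{20 N}{7}$)
$B{\left(P \right)} - 104 = \frac{20}{7} \left(-4\right) - 104 = - \frac{80}{7} - 104 = - \frac{808}{7}$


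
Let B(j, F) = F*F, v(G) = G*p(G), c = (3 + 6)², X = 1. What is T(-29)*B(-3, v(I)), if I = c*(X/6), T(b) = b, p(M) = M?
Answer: -15411789/16 ≈ -9.6324e+5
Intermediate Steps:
c = 81 (c = 9² = 81)
I = 27/2 (I = 81*(1/6) = 81*(1*(⅙)) = 81*(⅙) = 27/2 ≈ 13.500)
v(G) = G² (v(G) = G*G = G²)
B(j, F) = F²
T(-29)*B(-3, v(I)) = -29*((27/2)²)² = -29*(729/4)² = -29*531441/16 = -15411789/16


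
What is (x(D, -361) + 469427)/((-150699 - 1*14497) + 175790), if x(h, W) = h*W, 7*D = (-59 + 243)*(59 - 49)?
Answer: 2621749/74158 ≈ 35.354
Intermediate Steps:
D = 1840/7 (D = ((-59 + 243)*(59 - 49))/7 = (184*10)/7 = (⅐)*1840 = 1840/7 ≈ 262.86)
x(h, W) = W*h
(x(D, -361) + 469427)/((-150699 - 1*14497) + 175790) = (-361*1840/7 + 469427)/((-150699 - 1*14497) + 175790) = (-664240/7 + 469427)/((-150699 - 14497) + 175790) = 2621749/(7*(-165196 + 175790)) = (2621749/7)/10594 = (2621749/7)*(1/10594) = 2621749/74158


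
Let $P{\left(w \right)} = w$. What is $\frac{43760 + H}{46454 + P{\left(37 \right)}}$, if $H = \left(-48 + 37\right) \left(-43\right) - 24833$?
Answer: $\frac{19400}{46491} \approx 0.41728$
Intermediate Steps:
$H = -24360$ ($H = \left(-11\right) \left(-43\right) - 24833 = 473 - 24833 = -24360$)
$\frac{43760 + H}{46454 + P{\left(37 \right)}} = \frac{43760 - 24360}{46454 + 37} = \frac{19400}{46491}$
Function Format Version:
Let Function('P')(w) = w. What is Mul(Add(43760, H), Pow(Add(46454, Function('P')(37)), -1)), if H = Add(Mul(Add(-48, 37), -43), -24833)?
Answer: Rational(19400, 46491) ≈ 0.41728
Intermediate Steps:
H = -24360 (H = Add(Mul(-11, -43), -24833) = Add(473, -24833) = -24360)
Mul(Add(43760, H), Pow(Add(46454, Function('P')(37)), -1)) = Mul(Add(43760, -24360), Pow(Add(46454, 37), -1)) = Mul(19400, Pow(46491, -1)) = Mul(19400, Rational(1, 46491)) = Rational(19400, 46491)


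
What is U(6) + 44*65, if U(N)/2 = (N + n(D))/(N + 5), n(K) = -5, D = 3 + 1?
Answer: 31462/11 ≈ 2860.2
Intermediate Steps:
D = 4
U(N) = 2*(-5 + N)/(5 + N) (U(N) = 2*((N - 5)/(N + 5)) = 2*((-5 + N)/(5 + N)) = 2*(-5 + N)/(5 + N))
U(6) + 44*65 = 2*(-5 + 6)/(5 + 6) + 44*65 = 2*1/11 + 2860 = 2*(1/11)*1 + 2860 = 2/11 + 2860 = 31462/11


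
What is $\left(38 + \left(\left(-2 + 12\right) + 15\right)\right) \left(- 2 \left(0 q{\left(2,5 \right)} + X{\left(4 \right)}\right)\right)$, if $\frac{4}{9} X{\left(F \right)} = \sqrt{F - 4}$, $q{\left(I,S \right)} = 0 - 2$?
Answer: $0$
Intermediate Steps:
$q{\left(I,S \right)} = -2$
$X{\left(F \right)} = \frac{9 \sqrt{-4 + F}}{4}$ ($X{\left(F \right)} = \frac{9 \sqrt{F - 4}}{4} = \frac{9 \sqrt{-4 + F}}{4}$)
$\left(38 + \left(\left(-2 + 12\right) + 15\right)\right) \left(- 2 \left(0 q{\left(2,5 \right)} + X{\left(4 \right)}\right)\right) = \left(38 + \left(\left(-2 + 12\right) + 15\right)\right) \left(- 2 \left(0 \left(-2\right) + \frac{9 \sqrt{-4 + 4}}{4}\right)\right) = \left(38 + \left(10 + 15\right)\right) \left(- 2 \left(0 + \frac{9 \sqrt{0}}{4}\right)\right) = \left(38 + 25\right) \left(- 2 \left(0 + \frac{9}{4} \cdot 0\right)\right) = 63 \left(- 2 \left(0 + 0\right)\right) = 63 \left(\left(-2\right) 0\right) = 63 \cdot 0 = 0$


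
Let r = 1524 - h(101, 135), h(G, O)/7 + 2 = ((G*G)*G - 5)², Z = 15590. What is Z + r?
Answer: -7430568916184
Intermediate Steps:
h(G, O) = -14 + 7*(-5 + G³)² (h(G, O) = -14 + 7*((G*G)*G - 5)² = -14 + 7*(G²*G - 5)² = -14 + 7*(G³ - 5)² = -14 + 7*(-5 + G³)²)
r = -7430568931774 (r = 1524 - (-14 + 7*(-5 + 101³)²) = 1524 - (-14 + 7*(-5 + 1030301)²) = 1524 - (-14 + 7*1030296²) = 1524 - (-14 + 7*1061509847616) = 1524 - (-14 + 7430568933312) = 1524 - 1*7430568933298 = 1524 - 7430568933298 = -7430568931774)
Z + r = 15590 - 7430568931774 = -7430568916184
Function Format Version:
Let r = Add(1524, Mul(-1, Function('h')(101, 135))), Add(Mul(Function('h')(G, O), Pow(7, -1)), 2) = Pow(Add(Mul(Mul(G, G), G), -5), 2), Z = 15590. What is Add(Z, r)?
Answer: -7430568916184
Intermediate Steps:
Function('h')(G, O) = Add(-14, Mul(7, Pow(Add(-5, Pow(G, 3)), 2))) (Function('h')(G, O) = Add(-14, Mul(7, Pow(Add(Mul(Mul(G, G), G), -5), 2))) = Add(-14, Mul(7, Pow(Add(Mul(Pow(G, 2), G), -5), 2))) = Add(-14, Mul(7, Pow(Add(Pow(G, 3), -5), 2))) = Add(-14, Mul(7, Pow(Add(-5, Pow(G, 3)), 2))))
r = -7430568931774 (r = Add(1524, Mul(-1, Add(-14, Mul(7, Pow(Add(-5, Pow(101, 3)), 2))))) = Add(1524, Mul(-1, Add(-14, Mul(7, Pow(Add(-5, 1030301), 2))))) = Add(1524, Mul(-1, Add(-14, Mul(7, Pow(1030296, 2))))) = Add(1524, Mul(-1, Add(-14, Mul(7, 1061509847616)))) = Add(1524, Mul(-1, Add(-14, 7430568933312))) = Add(1524, Mul(-1, 7430568933298)) = Add(1524, -7430568933298) = -7430568931774)
Add(Z, r) = Add(15590, -7430568931774) = -7430568916184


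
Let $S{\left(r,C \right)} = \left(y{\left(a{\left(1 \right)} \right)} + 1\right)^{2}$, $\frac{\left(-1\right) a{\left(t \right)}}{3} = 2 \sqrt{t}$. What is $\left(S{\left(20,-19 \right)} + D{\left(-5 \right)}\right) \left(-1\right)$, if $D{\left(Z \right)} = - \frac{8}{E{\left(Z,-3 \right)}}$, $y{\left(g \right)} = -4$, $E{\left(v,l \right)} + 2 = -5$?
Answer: $- \frac{71}{7} \approx -10.143$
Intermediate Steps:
$E{\left(v,l \right)} = -7$ ($E{\left(v,l \right)} = -2 - 5 = -7$)
$a{\left(t \right)} = - 6 \sqrt{t}$ ($a{\left(t \right)} = - 3 \cdot 2 \sqrt{t} = - 6 \sqrt{t}$)
$D{\left(Z \right)} = \frac{8}{7}$ ($D{\left(Z \right)} = - \frac{8}{-7} = \left(-8\right) \left(- \frac{1}{7}\right) = \frac{8}{7}$)
$S{\left(r,C \right)} = 9$ ($S{\left(r,C \right)} = \left(-4 + 1\right)^{2} = \left(-3\right)^{2} = 9$)
$\left(S{\left(20,-19 \right)} + D{\left(-5 \right)}\right) \left(-1\right) = \left(9 + \frac{8}{7}\right) \left(-1\right) = \frac{71}{7} \left(-1\right) = - \frac{71}{7}$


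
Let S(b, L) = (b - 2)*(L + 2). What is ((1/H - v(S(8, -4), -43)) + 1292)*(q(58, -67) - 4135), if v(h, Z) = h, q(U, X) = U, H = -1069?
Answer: -5683236075/1069 ≈ -5.3164e+6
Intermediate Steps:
S(b, L) = (-2 + b)*(2 + L)
((1/H - v(S(8, -4), -43)) + 1292)*(q(58, -67) - 4135) = ((1/(-1069) - (-4 - 2*(-4) + 2*8 - 4*8)) + 1292)*(58 - 4135) = ((-1/1069 - (-4 + 8 + 16 - 32)) + 1292)*(-4077) = ((-1/1069 - 1*(-12)) + 1292)*(-4077) = ((-1/1069 + 12) + 1292)*(-4077) = (12827/1069 + 1292)*(-4077) = (1393975/1069)*(-4077) = -5683236075/1069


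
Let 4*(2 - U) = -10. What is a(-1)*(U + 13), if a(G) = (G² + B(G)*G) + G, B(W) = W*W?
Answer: -35/2 ≈ -17.500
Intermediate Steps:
U = 9/2 (U = 2 - ¼*(-10) = 2 + 5/2 = 9/2 ≈ 4.5000)
B(W) = W²
a(G) = G + G² + G³ (a(G) = (G² + G²*G) + G = (G² + G³) + G = G + G² + G³)
a(-1)*(U + 13) = (-(1 - 1 + (-1)²))*(9/2 + 13) = -(1 - 1 + 1)*(35/2) = -1*1*(35/2) = -1*35/2 = -35/2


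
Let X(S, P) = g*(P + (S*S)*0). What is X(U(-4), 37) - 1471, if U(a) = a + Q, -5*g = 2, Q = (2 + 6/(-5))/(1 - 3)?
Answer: -7429/5 ≈ -1485.8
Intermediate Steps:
Q = -2/5 (Q = (2 + 6*(-1/5))/(-2) = (2 - 6/5)*(-1/2) = (4/5)*(-1/2) = -2/5 ≈ -0.40000)
g = -2/5 (g = -1/5*2 = -2/5 ≈ -0.40000)
U(a) = -2/5 + a (U(a) = a - 2/5 = -2/5 + a)
X(S, P) = -2*P/5 (X(S, P) = -2*(P + (S*S)*0)/5 = -2*(P + S**2*0)/5 = -2*(P + 0)/5 = -2*P/5)
X(U(-4), 37) - 1471 = -2/5*37 - 1471 = -74/5 - 1471 = -7429/5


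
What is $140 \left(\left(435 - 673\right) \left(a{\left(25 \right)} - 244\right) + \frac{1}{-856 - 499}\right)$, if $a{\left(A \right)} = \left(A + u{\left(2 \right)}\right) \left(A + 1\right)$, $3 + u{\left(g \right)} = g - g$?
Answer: $- \frac{2961748188}{271} \approx -1.0929 \cdot 10^{7}$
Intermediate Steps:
$u{\left(g \right)} = -3$ ($u{\left(g \right)} = -3 + \left(g - g\right) = -3 + 0 = -3$)
$a{\left(A \right)} = \left(1 + A\right) \left(-3 + A\right)$ ($a{\left(A \right)} = \left(A - 3\right) \left(A + 1\right) = \left(-3 + A\right) \left(1 + A\right) = \left(1 + A\right) \left(-3 + A\right)$)
$140 \left(\left(435 - 673\right) \left(a{\left(25 \right)} - 244\right) + \frac{1}{-856 - 499}\right) = 140 \left(\left(435 - 673\right) \left(\left(-3 + 25^{2} - 50\right) - 244\right) + \frac{1}{-856 - 499}\right) = 140 \left(- 238 \left(\left(-3 + 625 - 50\right) - 244\right) + \frac{1}{-1355}\right) = 140 \left(- 238 \left(572 - 244\right) - \frac{1}{1355}\right) = 140 \left(\left(-238\right) 328 - \frac{1}{1355}\right) = 140 \left(-78064 - \frac{1}{1355}\right) = 140 \left(- \frac{105776721}{1355}\right) = - \frac{2961748188}{271}$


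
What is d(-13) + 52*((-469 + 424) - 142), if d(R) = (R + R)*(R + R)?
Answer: -9048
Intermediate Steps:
d(R) = 4*R² (d(R) = (2*R)*(2*R) = 4*R²)
d(-13) + 52*((-469 + 424) - 142) = 4*(-13)² + 52*((-469 + 424) - 142) = 4*169 + 52*(-45 - 142) = 676 + 52*(-187) = 676 - 9724 = -9048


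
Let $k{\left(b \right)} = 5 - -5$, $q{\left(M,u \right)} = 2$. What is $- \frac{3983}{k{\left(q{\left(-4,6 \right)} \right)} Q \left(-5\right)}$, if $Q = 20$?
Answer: $\frac{3983}{1000} \approx 3.983$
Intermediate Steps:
$k{\left(b \right)} = 10$ ($k{\left(b \right)} = 5 + 5 = 10$)
$- \frac{3983}{k{\left(q{\left(-4,6 \right)} \right)} Q \left(-5\right)} = - \frac{3983}{10 \cdot 20 \left(-5\right)} = - \frac{3983}{200 \left(-5\right)} = - \frac{3983}{-1000} = \left(-3983\right) \left(- \frac{1}{1000}\right) = \frac{3983}{1000}$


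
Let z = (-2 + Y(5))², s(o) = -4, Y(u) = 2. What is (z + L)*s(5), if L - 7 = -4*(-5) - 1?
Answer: -104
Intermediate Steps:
z = 0 (z = (-2 + 2)² = 0² = 0)
L = 26 (L = 7 + (-4*(-5) - 1) = 7 + (20 - 1) = 7 + 19 = 26)
(z + L)*s(5) = (0 + 26)*(-4) = 26*(-4) = -104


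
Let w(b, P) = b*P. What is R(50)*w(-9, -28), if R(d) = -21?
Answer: -5292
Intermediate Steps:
w(b, P) = P*b
R(50)*w(-9, -28) = -(-588)*(-9) = -21*252 = -5292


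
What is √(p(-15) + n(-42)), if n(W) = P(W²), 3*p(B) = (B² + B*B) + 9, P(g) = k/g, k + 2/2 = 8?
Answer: √269899/42 ≈ 12.369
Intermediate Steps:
k = 7 (k = -1 + 8 = 7)
P(g) = 7/g
p(B) = 3 + 2*B²/3 (p(B) = ((B² + B*B) + 9)/3 = ((B² + B²) + 9)/3 = (2*B² + 9)/3 = (9 + 2*B²)/3 = 3 + 2*B²/3)
n(W) = 7/W² (n(W) = 7/(W²) = 7/W²)
√(p(-15) + n(-42)) = √((3 + (⅔)*(-15)²) + 7/(-42)²) = √((3 + (⅔)*225) + 7*(1/1764)) = √((3 + 150) + 1/252) = √(153 + 1/252) = √(38557/252) = √269899/42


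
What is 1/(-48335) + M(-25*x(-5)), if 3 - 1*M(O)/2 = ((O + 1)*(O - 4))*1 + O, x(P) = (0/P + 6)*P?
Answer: -54231193311/48335 ≈ -1.1220e+6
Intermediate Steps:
x(P) = 6*P (x(P) = (0 + 6)*P = 6*P)
M(O) = 6 - 2*O - 2*(1 + O)*(-4 + O) (M(O) = 6 - 2*(((O + 1)*(O - 4))*1 + O) = 6 - 2*(((1 + O)*(-4 + O))*1 + O) = 6 - 2*((1 + O)*(-4 + O) + O) = 6 - 2*(O + (1 + O)*(-4 + O)) = 6 + (-2*O - 2*(1 + O)*(-4 + O)) = 6 - 2*O - 2*(1 + O)*(-4 + O))
1/(-48335) + M(-25*x(-5)) = 1/(-48335) + (14 - 2*(-150*(-5))² + 4*(-150*(-5))) = -1/48335 + (14 - 2*(-25*(-30))² + 4*(-25*(-30))) = -1/48335 + (14 - 2*750² + 4*750) = -1/48335 + (14 - 2*562500 + 3000) = -1/48335 + (14 - 1125000 + 3000) = -1/48335 - 1121986 = -54231193311/48335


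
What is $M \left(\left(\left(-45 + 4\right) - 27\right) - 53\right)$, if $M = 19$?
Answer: $-2299$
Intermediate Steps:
$M \left(\left(\left(-45 + 4\right) - 27\right) - 53\right) = 19 \left(\left(\left(-45 + 4\right) - 27\right) - 53\right) = 19 \left(\left(-41 - 27\right) - 53\right) = 19 \left(-68 - 53\right) = 19 \left(-121\right) = -2299$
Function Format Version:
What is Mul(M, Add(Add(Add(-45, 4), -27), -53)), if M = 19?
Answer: -2299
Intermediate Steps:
Mul(M, Add(Add(Add(-45, 4), -27), -53)) = Mul(19, Add(Add(Add(-45, 4), -27), -53)) = Mul(19, Add(Add(-41, -27), -53)) = Mul(19, Add(-68, -53)) = Mul(19, -121) = -2299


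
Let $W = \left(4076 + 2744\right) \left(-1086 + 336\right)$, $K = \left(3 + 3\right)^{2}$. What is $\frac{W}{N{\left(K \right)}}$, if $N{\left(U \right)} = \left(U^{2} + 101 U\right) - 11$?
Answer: $- \frac{5115000}{4921} \approx -1039.4$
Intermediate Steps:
$K = 36$ ($K = 6^{2} = 36$)
$N{\left(U \right)} = -11 + U^{2} + 101 U$
$W = -5115000$ ($W = 6820 \left(-750\right) = -5115000$)
$\frac{W}{N{\left(K \right)}} = - \frac{5115000}{-11 + 36^{2} + 101 \cdot 36} = - \frac{5115000}{-11 + 1296 + 3636} = - \frac{5115000}{4921}$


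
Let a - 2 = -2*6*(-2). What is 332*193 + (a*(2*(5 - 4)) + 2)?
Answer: 64130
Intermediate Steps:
a = 26 (a = 2 - 2*6*(-2) = 2 - 12*(-2) = 2 + 24 = 26)
332*193 + (a*(2*(5 - 4)) + 2) = 332*193 + (26*(2*(5 - 4)) + 2) = 64076 + (26*(2*1) + 2) = 64076 + (26*2 + 2) = 64076 + (52 + 2) = 64076 + 54 = 64130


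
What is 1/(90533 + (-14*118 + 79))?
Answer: 1/88960 ≈ 1.1241e-5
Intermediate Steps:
1/(90533 + (-14*118 + 79)) = 1/(90533 + (-1652 + 79)) = 1/(90533 - 1573) = 1/88960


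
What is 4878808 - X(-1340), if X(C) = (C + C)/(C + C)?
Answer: 4878807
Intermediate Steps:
X(C) = 1 (X(C) = (2*C)/((2*C)) = (2*C)*(1/(2*C)) = 1)
4878808 - X(-1340) = 4878808 - 1*1 = 4878808 - 1 = 4878807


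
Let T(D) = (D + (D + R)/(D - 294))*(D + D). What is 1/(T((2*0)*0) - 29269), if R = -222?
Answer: -1/29269 ≈ -3.4166e-5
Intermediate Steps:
T(D) = 2*D*(D + (-222 + D)/(-294 + D)) (T(D) = (D + (D - 222)/(D - 294))*(D + D) = (D + (-222 + D)/(-294 + D))*(2*D) = 2*D*(D + (-222 + D)/(-294 + D)))
1/(T((2*0)*0) - 29269) = 1/(2*((2*0)*0)*(-222 + ((2*0)*0)**2 - 293*2*0*0)/(-294 + (2*0)*0) - 29269) = 1/(2*(0*0)*(-222 + (0*0)**2 - 0*0)/(-294 + 0*0) - 29269) = 1/(2*0*(-222 + 0**2 - 293*0)/(-294 + 0) - 29269) = 1/(2*0*(-222 + 0 + 0)/(-294) - 29269) = 1/(2*0*(-1/294)*(-222) - 29269) = 1/(0 - 29269) = 1/(-29269) = -1/29269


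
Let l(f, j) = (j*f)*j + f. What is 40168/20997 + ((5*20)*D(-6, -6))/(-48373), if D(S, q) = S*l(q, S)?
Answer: -853753736/1015687881 ≈ -0.84057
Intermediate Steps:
l(f, j) = f + f*j² (l(f, j) = (f*j)*j + f = f*j² + f = f + f*j²)
D(S, q) = S*q*(1 + S²) (D(S, q) = S*(q*(1 + S²)) = S*q*(1 + S²))
40168/20997 + ((5*20)*D(-6, -6))/(-48373) = 40168/20997 + ((5*20)*(-6*(-6)*(1 + (-6)²)))/(-48373) = 40168*(1/20997) + (100*(-6*(-6)*(1 + 36)))*(-1/48373) = 40168/20997 + (100*(-6*(-6)*37))*(-1/48373) = 40168/20997 + (100*1332)*(-1/48373) = 40168/20997 + 133200*(-1/48373) = 40168/20997 - 133200/48373 = -853753736/1015687881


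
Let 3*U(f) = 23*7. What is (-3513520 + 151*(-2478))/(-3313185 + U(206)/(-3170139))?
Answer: 2640973510719/2250697924879 ≈ 1.1734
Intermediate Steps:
U(f) = 161/3 (U(f) = (23*7)/3 = (1/3)*161 = 161/3)
(-3513520 + 151*(-2478))/(-3313185 + U(206)/(-3170139)) = (-3513520 + 151*(-2478))/(-3313185 + (161/3)/(-3170139)) = (-3513520 - 374178)/(-3313185 + (161/3)*(-1/3170139)) = -3887698/(-3313185 - 23/1358631) = -3887698/(-4501395849758/1358631) = -3887698*(-1358631/4501395849758) = 2640973510719/2250697924879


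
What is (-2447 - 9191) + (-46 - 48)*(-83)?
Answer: -3836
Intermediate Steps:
(-2447 - 9191) + (-46 - 48)*(-83) = -11638 - 94*(-83) = -11638 + 7802 = -3836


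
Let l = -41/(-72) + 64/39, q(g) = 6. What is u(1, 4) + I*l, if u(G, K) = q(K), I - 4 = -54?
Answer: -48917/468 ≈ -104.52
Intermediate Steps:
I = -50 (I = 4 - 54 = -50)
u(G, K) = 6
l = 2069/936 (l = -41*(-1/72) + 64*(1/39) = 41/72 + 64/39 = 2069/936 ≈ 2.2105)
u(1, 4) + I*l = 6 - 50*2069/936 = 6 - 51725/468 = -48917/468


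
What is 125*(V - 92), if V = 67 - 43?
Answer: -8500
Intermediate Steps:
V = 24
125*(V - 92) = 125*(24 - 92) = 125*(-68) = -8500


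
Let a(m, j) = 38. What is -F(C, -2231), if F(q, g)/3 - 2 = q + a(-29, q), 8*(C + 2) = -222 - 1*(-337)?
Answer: -1257/8 ≈ -157.13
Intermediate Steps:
C = 99/8 (C = -2 + (-222 - 1*(-337))/8 = -2 + (-222 + 337)/8 = -2 + (⅛)*115 = -2 + 115/8 = 99/8 ≈ 12.375)
F(q, g) = 120 + 3*q (F(q, g) = 6 + 3*(q + 38) = 6 + 3*(38 + q) = 6 + (114 + 3*q) = 120 + 3*q)
-F(C, -2231) = -(120 + 3*(99/8)) = -(120 + 297/8) = -1*1257/8 = -1257/8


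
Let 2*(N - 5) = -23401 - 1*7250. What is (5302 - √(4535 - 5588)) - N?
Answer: 41245/2 - 9*I*√13 ≈ 20623.0 - 32.45*I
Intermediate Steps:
N = -30641/2 (N = 5 + (-23401 - 1*7250)/2 = 5 + (-23401 - 7250)/2 = 5 + (½)*(-30651) = 5 - 30651/2 = -30641/2 ≈ -15321.)
(5302 - √(4535 - 5588)) - N = (5302 - √(4535 - 5588)) - 1*(-30641/2) = (5302 - √(-1053)) + 30641/2 = (5302 - 9*I*√13) + 30641/2 = 41245/2 - 9*I*√13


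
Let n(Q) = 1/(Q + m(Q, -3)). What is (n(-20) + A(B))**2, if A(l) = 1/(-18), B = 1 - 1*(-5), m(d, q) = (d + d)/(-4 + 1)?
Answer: 1369/32400 ≈ 0.042253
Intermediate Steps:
m(d, q) = -2*d/3 (m(d, q) = (2*d)/(-3) = (2*d)*(-1/3) = -2*d/3)
B = 6 (B = 1 + 5 = 6)
n(Q) = 3/Q (n(Q) = 1/(Q - 2*Q/3) = 1/(Q/3) = 3/Q)
A(l) = -1/18
(n(-20) + A(B))**2 = (3/(-20) - 1/18)**2 = (3*(-1/20) - 1/18)**2 = (-3/20 - 1/18)**2 = (-37/180)**2 = 1369/32400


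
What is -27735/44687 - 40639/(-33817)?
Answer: 878120498/1511180279 ≈ 0.58108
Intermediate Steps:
-27735/44687 - 40639/(-33817) = -27735*1/44687 - 40639*(-1/33817) = -27735/44687 + 40639/33817 = 878120498/1511180279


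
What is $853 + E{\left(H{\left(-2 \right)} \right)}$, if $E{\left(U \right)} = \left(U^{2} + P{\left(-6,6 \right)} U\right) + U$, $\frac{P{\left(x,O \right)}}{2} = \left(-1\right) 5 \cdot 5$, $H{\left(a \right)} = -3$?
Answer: $1009$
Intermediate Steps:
$P{\left(x,O \right)} = -50$ ($P{\left(x,O \right)} = 2 \left(-1\right) 5 \cdot 5 = 2 \left(\left(-5\right) 5\right) = 2 \left(-25\right) = -50$)
$E{\left(U \right)} = U^{2} - 49 U$ ($E{\left(U \right)} = \left(U^{2} - 50 U\right) + U = U^{2} - 49 U$)
$853 + E{\left(H{\left(-2 \right)} \right)} = 853 - 3 \left(-49 - 3\right) = 853 - -156 = 853 + 156 = 1009$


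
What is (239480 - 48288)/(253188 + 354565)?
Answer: 191192/607753 ≈ 0.31459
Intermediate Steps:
(239480 - 48288)/(253188 + 354565) = 191192/607753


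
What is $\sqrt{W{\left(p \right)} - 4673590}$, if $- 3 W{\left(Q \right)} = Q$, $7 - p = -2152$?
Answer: $\frac{i \sqrt{42068787}}{3} \approx 2162.0 i$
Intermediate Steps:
$p = 2159$ ($p = 7 - -2152 = 7 + 2152 = 2159$)
$W{\left(Q \right)} = - \frac{Q}{3}$
$\sqrt{W{\left(p \right)} - 4673590} = \sqrt{\left(- \frac{1}{3}\right) 2159 - 4673590} = \sqrt{- \frac{2159}{3} - 4673590} = \sqrt{- \frac{14022929}{3}} = \frac{i \sqrt{42068787}}{3}$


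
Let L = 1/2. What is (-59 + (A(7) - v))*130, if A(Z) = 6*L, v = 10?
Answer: -8580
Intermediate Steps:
L = ½ (L = 1*(½) = ½ ≈ 0.50000)
A(Z) = 3 (A(Z) = 6*(½) = 3)
(-59 + (A(7) - v))*130 = (-59 + (3 - 1*10))*130 = (-59 + (3 - 10))*130 = (-59 - 7)*130 = -66*130 = -8580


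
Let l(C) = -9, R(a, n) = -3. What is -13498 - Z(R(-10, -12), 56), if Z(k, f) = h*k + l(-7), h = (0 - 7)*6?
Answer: -13615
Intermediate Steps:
h = -42 (h = -7*6 = -42)
Z(k, f) = -9 - 42*k (Z(k, f) = -42*k - 9 = -9 - 42*k)
-13498 - Z(R(-10, -12), 56) = -13498 - (-9 - 42*(-3)) = -13498 - (-9 + 126) = -13498 - 1*117 = -13498 - 117 = -13615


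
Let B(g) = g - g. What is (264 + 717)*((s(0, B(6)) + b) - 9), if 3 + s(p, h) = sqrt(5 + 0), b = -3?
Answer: -14715 + 981*sqrt(5) ≈ -12521.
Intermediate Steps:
B(g) = 0
s(p, h) = -3 + sqrt(5) (s(p, h) = -3 + sqrt(5 + 0) = -3 + sqrt(5))
(264 + 717)*((s(0, B(6)) + b) - 9) = (264 + 717)*(((-3 + sqrt(5)) - 3) - 9) = 981*((-6 + sqrt(5)) - 9) = 981*(-15 + sqrt(5)) = -14715 + 981*sqrt(5)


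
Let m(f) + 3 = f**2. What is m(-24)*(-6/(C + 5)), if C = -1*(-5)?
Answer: -1719/5 ≈ -343.80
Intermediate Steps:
m(f) = -3 + f**2
C = 5
m(-24)*(-6/(C + 5)) = (-3 + (-24)**2)*(-6/(5 + 5)) = (-3 + 576)*(-6/10) = 573*((1/10)*(-6)) = 573*(-3/5) = -1719/5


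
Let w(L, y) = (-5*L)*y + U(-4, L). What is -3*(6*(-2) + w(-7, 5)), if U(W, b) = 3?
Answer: -498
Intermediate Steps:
w(L, y) = 3 - 5*L*y (w(L, y) = (-5*L)*y + 3 = -5*L*y + 3 = 3 - 5*L*y)
-3*(6*(-2) + w(-7, 5)) = -3*(6*(-2) + (3 - 5*(-7)*5)) = -3*(-12 + (3 + 175)) = -3*(-12 + 178) = -3*166 = -498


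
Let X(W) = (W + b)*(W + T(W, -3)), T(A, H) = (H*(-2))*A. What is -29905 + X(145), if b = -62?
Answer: 54340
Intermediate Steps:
T(A, H) = -2*A*H (T(A, H) = (-2*H)*A = -2*A*H)
X(W) = 7*W*(-62 + W) (X(W) = (W - 62)*(W - 2*W*(-3)) = (-62 + W)*(W + 6*W) = (-62 + W)*(7*W) = 7*W*(-62 + W))
-29905 + X(145) = -29905 + 7*145*(-62 + 145) = -29905 + 7*145*83 = -29905 + 84245 = 54340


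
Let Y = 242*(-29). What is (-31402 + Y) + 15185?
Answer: -23235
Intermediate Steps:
Y = -7018
(-31402 + Y) + 15185 = (-31402 - 7018) + 15185 = -38420 + 15185 = -23235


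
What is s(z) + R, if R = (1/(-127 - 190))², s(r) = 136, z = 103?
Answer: 13666505/100489 ≈ 136.00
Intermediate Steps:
R = 1/100489 (R = (1/(-317))² = (-1/317)² = 1/100489 ≈ 9.9513e-6)
s(z) + R = 136 + 1/100489 = 13666505/100489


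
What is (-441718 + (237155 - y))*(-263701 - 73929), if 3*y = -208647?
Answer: 45584776820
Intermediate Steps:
y = -69549 (y = (⅓)*(-208647) = -69549)
(-441718 + (237155 - y))*(-263701 - 73929) = (-441718 + (237155 - 1*(-69549)))*(-263701 - 73929) = (-441718 + (237155 + 69549))*(-337630) = (-441718 + 306704)*(-337630) = -135014*(-337630) = 45584776820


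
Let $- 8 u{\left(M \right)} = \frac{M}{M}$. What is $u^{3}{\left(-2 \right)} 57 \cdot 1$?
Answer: $- \frac{57}{512} \approx -0.11133$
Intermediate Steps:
$u{\left(M \right)} = - \frac{1}{8}$ ($u{\left(M \right)} = - \frac{M \frac{1}{M}}{8} = \left(- \frac{1}{8}\right) 1 = - \frac{1}{8}$)
$u^{3}{\left(-2 \right)} 57 \cdot 1 = \left(- \frac{1}{8}\right)^{3} \cdot 57 \cdot 1 = \left(- \frac{1}{512}\right) 57 \cdot 1 = \left(- \frac{57}{512}\right) 1 = - \frac{57}{512}$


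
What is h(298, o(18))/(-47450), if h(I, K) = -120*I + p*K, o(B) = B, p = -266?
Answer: 20274/23725 ≈ 0.85454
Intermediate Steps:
h(I, K) = -266*K - 120*I (h(I, K) = -120*I - 266*K = -266*K - 120*I)
h(298, o(18))/(-47450) = (-266*18 - 120*298)/(-47450) = (-4788 - 35760)*(-1/47450) = -40548*(-1/47450) = 20274/23725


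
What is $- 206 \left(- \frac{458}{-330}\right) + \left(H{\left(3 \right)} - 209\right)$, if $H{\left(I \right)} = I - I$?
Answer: $- \frac{81659}{165} \approx -494.9$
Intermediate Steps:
$H{\left(I \right)} = 0$
$- 206 \left(- \frac{458}{-330}\right) + \left(H{\left(3 \right)} - 209\right) = - 206 \left(- \frac{458}{-330}\right) + \left(0 - 209\right) = - 206 \left(\left(-458\right) \left(- \frac{1}{330}\right)\right) - 209 = \left(-206\right) \frac{229}{165} - 209 = - \frac{47174}{165} - 209 = - \frac{81659}{165}$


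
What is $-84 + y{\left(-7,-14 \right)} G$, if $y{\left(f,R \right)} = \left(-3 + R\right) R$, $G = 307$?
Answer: $72982$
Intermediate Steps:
$y{\left(f,R \right)} = R \left(-3 + R\right)$
$-84 + y{\left(-7,-14 \right)} G = -84 + - 14 \left(-3 - 14\right) 307 = -84 + \left(-14\right) \left(-17\right) 307 = -84 + 238 \cdot 307 = -84 + 73066 = 72982$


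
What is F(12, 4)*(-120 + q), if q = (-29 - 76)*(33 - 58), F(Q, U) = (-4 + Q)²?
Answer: 160320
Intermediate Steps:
q = 2625 (q = -105*(-25) = 2625)
F(12, 4)*(-120 + q) = (-4 + 12)²*(-120 + 2625) = 8²*2505 = 64*2505 = 160320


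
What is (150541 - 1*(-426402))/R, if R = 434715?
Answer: 576943/434715 ≈ 1.3272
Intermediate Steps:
(150541 - 1*(-426402))/R = (150541 - 1*(-426402))/434715 = (150541 + 426402)*(1/434715) = 576943*(1/434715) = 576943/434715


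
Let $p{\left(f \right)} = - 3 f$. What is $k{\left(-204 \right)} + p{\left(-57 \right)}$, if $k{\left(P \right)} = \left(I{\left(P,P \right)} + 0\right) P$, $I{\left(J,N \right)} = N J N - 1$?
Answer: $1731891831$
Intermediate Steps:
$I{\left(J,N \right)} = -1 + J N^{2}$ ($I{\left(J,N \right)} = J N N - 1 = J N^{2} - 1 = -1 + J N^{2}$)
$k{\left(P \right)} = P \left(-1 + P^{3}\right)$ ($k{\left(P \right)} = \left(\left(-1 + P P^{2}\right) + 0\right) P = \left(\left(-1 + P^{3}\right) + 0\right) P = \left(-1 + P^{3}\right) P = P \left(-1 + P^{3}\right)$)
$k{\left(-204 \right)} + p{\left(-57 \right)} = \left(\left(-204\right)^{4} - -204\right) - -171 = \left(1731891456 + 204\right) + 171 = 1731891660 + 171 = 1731891831$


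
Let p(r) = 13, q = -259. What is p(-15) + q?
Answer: -246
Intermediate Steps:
p(-15) + q = 13 - 259 = -246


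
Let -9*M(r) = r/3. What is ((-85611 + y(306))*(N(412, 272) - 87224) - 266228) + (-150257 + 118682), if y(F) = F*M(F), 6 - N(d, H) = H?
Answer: 7793223907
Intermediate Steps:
N(d, H) = 6 - H
M(r) = -r/27 (M(r) = -r/(9*3) = -r/27)
y(F) = -F**2/27 (y(F) = F*(-F/27) = -F**2/27)
((-85611 + y(306))*(N(412, 272) - 87224) - 266228) + (-150257 + 118682) = ((-85611 - 1/27*306**2)*((6 - 1*272) - 87224) - 266228) + (-150257 + 118682) = ((-85611 - 1/27*93636)*((6 - 272) - 87224) - 266228) - 31575 = ((-85611 - 3468)*(-266 - 87224) - 266228) - 31575 = (-89079*(-87490) - 266228) - 31575 = (7793521710 - 266228) - 31575 = 7793255482 - 31575 = 7793223907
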